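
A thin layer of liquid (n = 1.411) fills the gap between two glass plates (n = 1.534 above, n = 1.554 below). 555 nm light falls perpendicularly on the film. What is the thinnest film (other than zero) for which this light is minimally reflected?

Ray reflecting at the top interface goes from n = 1.534 toward n = 1.411: no phase shift.
Bottom surface (1.411 → 1.554): reflection off a higher-index medium gives a half-wave phase shift.
Exactly one π shift → a net half-wave offset.
For minimum reflection here: 2 n t = m λ.
Minimum nonzero at m = 1: t = λ / (2 n) = 555 / (2 × 1.411) = 197 nm.

197 nm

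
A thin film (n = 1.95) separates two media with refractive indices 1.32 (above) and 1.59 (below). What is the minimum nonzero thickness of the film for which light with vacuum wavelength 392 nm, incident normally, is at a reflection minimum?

101 nm

At the upper boundary (n = 1.32 to n = 1.95) the reflected ray undergoes a half-wave phase shift.
Ray reflecting at the bottom interface goes from n = 1.95 toward n = 1.59: no phase shift.
The two reflections differ by half a wavelength.
With one net inversion, destructive interference in reflection requires 2 n t = m λ.
Minimum nonzero at m = 1: t = λ / (2 n) = 392 / (2 × 1.95) = 101 nm.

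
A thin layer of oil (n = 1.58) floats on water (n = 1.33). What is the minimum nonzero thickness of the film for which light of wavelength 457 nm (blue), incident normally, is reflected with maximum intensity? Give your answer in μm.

Ray reflecting at the top interface goes from n = 1.0 toward n = 1.58: a half-wave phase shift.
At the lower boundary (n = 1.58 to n = 1.33) the reflected ray undergoes no phase shift.
The two reflections differ by half a wavelength.
So the condition for constructive reflection is 2 n t = (m + ½) λ.
Minimum at m = 0: t = λ / (4 n) = 457 / (4 × 1.58) = 72.3 nm.

0.0723 μm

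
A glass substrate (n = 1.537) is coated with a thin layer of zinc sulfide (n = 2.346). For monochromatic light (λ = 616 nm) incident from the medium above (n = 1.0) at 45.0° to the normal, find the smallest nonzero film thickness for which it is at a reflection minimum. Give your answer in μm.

Ray reflecting at the top interface goes from n = 1.0 toward n = 2.346: a half-wave phase shift.
At the lower boundary (n = 2.346 to n = 1.537) the reflected ray undergoes no phase shift.
Net: one phase inversion between the two reflected rays.
So the condition for destructive reflection is 2 n t cos θ_r = m λ.
Snell's law: 1.0 sin 45.0° = 2.346 sin θ_r → sin θ_r = 0.301, cos θ_r = 0.953.
Minimum nonzero at m = 1: t = λ / (2 n cos θ_r) = 616 / (2 × 2.346 × 0.953) = 138 nm.

0.138 μm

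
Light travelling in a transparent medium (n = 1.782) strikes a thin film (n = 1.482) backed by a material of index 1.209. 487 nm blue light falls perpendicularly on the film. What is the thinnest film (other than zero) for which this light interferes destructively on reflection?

82.2 nm

Top surface (1.782 → 1.482): reflection off a lower-index medium gives no phase shift.
Bottom surface (1.482 → 1.209): reflection off a lower-index medium gives no phase shift.
The two reflections carry the same phase change, so no net offset.
For dark reflection here: 2 n t = (m + ½) λ.
Minimum at m = 0: t = λ / (4 n) = 487 / (4 × 1.482) = 82.2 nm.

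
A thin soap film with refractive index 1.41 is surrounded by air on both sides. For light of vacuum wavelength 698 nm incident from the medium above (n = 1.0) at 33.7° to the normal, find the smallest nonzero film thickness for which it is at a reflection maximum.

At the upper boundary (n = 1.0 to n = 1.41) the reflected ray undergoes a half-wave phase shift.
Bottom surface (1.41 → 1.0): reflection off a lower-index medium gives no phase shift.
Exactly one π shift → a net half-wave offset.
So the condition for constructive reflection is 2 n t cos θ_r = (m + ½) λ.
Snell's law: 1.0 sin 33.7° = 1.41 sin θ_r → sin θ_r = 0.394, cos θ_r = 0.919.
Minimum at m = 0: t = λ / (4 n cos θ_r) = 698 / (4 × 1.41 × 0.919) = 135 nm.

135 nm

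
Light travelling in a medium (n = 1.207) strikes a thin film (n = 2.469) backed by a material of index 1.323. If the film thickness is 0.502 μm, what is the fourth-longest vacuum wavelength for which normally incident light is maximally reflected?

At the upper boundary (n = 1.207 to n = 2.469) the reflected ray undergoes a half-wave phase shift.
Bottom surface (2.469 → 1.323): reflection off a lower-index medium gives no phase shift.
Exactly one π shift → a net half-wave offset.
So the condition for constructive reflection is 2 n t = (m + ½) λ.
λ = 2 n t / (m + ½). The fourth-longest wavelength is m = 3: λ = 2 × 2.469 × 502 / 3.50 = 708 nm.

708 nm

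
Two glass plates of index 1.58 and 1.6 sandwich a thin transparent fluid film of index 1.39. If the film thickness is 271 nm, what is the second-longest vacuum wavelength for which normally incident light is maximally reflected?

Ray reflecting at the top interface goes from n = 1.58 toward n = 1.39: no phase shift.
Bottom surface (1.39 → 1.6): reflection off a higher-index medium gives a half-wave phase shift.
Exactly one π shift → a net half-wave offset.
With one net inversion, constructive interference in reflection requires 2 n t = (m + ½) λ.
λ = 2 n t / (m + ½). The second-longest wavelength is m = 1: λ = 2 × 1.39 × 271 / 1.50 = 502 nm.

502 nm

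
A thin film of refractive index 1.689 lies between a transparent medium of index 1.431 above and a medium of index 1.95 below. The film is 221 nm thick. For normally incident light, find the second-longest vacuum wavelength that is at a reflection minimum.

Top surface (1.431 → 1.689): reflection off a higher-index medium gives a half-wave phase shift.
At the lower boundary (n = 1.689 to n = 1.95) the reflected ray undergoes a half-wave phase shift.
The two reflections carry the same phase change, so no net offset.
For minimum reflection here: 2 n t = (m + ½) λ.
λ = 2 n t / (m + ½). The second-longest wavelength is m = 1: λ = 2 × 1.689 × 221 / 1.50 = 498 nm.

498 nm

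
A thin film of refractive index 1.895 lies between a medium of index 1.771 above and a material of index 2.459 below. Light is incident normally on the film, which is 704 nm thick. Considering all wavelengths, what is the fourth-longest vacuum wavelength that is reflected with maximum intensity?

Ray reflecting at the top interface goes from n = 1.771 toward n = 1.895: a half-wave phase shift.
At the lower boundary (n = 1.895 to n = 2.459) the reflected ray undergoes a half-wave phase shift.
Net: no relative phase inversion (both shifts match).
For bright reflection here: 2 n t = m λ.
λ = 2 n t / m. The fourth-longest wavelength is m = 4: λ = 2 × 1.895 × 704 / 4.00 = 667 nm.

667 nm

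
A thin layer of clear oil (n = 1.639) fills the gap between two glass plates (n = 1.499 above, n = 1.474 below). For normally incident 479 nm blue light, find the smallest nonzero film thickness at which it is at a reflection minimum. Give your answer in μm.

0.146 μm

Ray reflecting at the top interface goes from n = 1.499 toward n = 1.639: a half-wave phase shift.
Ray reflecting at the bottom interface goes from n = 1.639 toward n = 1.474: no phase shift.
The two reflections differ by half a wavelength.
For minimum reflection here: 2 n t = m λ.
Minimum nonzero at m = 1: t = λ / (2 n) = 479 / (2 × 1.639) = 146 nm.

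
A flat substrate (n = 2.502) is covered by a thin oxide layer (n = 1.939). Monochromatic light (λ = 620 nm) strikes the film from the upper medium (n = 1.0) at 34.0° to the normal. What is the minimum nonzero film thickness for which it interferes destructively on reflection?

83.5 nm

At the upper boundary (n = 1.0 to n = 1.939) the reflected ray undergoes a half-wave phase shift.
Ray reflecting at the bottom interface goes from n = 1.939 toward n = 2.502: a half-wave phase shift.
Net: no relative phase inversion (both shifts match).
For dark reflection here: 2 n t cos θ_r = (m + ½) λ.
Snell's law: 1.0 sin 34.0° = 1.939 sin θ_r → sin θ_r = 0.288, cos θ_r = 0.958.
Minimum at m = 0: t = λ / (4 n cos θ_r) = 620 / (4 × 1.939 × 0.958) = 83.5 nm.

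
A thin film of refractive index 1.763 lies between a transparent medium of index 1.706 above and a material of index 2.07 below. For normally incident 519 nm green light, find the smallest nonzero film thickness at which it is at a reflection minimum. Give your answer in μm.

0.0736 μm

Ray reflecting at the top interface goes from n = 1.706 toward n = 1.763: a half-wave phase shift.
Ray reflecting at the bottom interface goes from n = 1.763 toward n = 2.07: a half-wave phase shift.
Net: no relative phase inversion (both shifts match).
With no net inversion, destructive interference in reflection requires 2 n t = (m + ½) λ.
Minimum at m = 0: t = λ / (4 n) = 519 / (4 × 1.763) = 73.6 nm.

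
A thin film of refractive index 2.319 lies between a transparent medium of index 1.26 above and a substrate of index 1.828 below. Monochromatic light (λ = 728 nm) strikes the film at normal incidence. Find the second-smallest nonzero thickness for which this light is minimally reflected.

At the upper boundary (n = 1.26 to n = 2.319) the reflected ray undergoes a half-wave phase shift.
Bottom surface (2.319 → 1.828): reflection off a lower-index medium gives no phase shift.
Net: one phase inversion between the two reflected rays.
For minimum reflection here: 2 n t = m λ.
The second-smallest nonzero thickness corresponds to m = 2: t = m λ / (2 n) = 2.00 × 728 / (2 × 2.319) = 314 nm.

314 nm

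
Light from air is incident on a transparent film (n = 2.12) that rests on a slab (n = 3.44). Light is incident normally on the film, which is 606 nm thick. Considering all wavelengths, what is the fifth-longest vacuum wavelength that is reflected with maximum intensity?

Top surface (1.0 → 2.12): reflection off a higher-index medium gives a half-wave phase shift.
Bottom surface (2.12 → 3.44): reflection off a higher-index medium gives a half-wave phase shift.
Zero or two π shifts → no net half-wave offset.
With no net inversion, constructive interference in reflection requires 2 n t = m λ.
λ = 2 n t / m. The fifth-longest wavelength is m = 5: λ = 2 × 2.12 × 606 / 5.00 = 514 nm.

514 nm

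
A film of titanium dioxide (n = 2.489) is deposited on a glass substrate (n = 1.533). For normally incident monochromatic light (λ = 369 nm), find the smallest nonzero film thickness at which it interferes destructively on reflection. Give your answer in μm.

0.0741 μm

Top surface (1.0 → 2.489): reflection off a higher-index medium gives a half-wave phase shift.
Bottom surface (2.489 → 1.533): reflection off a lower-index medium gives no phase shift.
Net: one phase inversion between the two reflected rays.
So the condition for destructive reflection is 2 n t = m λ.
Minimum nonzero at m = 1: t = λ / (2 n) = 369 / (2 × 2.489) = 74.1 nm.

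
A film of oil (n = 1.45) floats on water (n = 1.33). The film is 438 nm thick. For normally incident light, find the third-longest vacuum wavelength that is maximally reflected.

Top surface (1.0 → 1.45): reflection off a higher-index medium gives a half-wave phase shift.
Bottom surface (1.45 → 1.33): reflection off a lower-index medium gives no phase shift.
Exactly one π shift → a net half-wave offset.
With one net inversion, constructive interference in reflection requires 2 n t = (m + ½) λ.
λ = 2 n t / (m + ½). The third-longest wavelength is m = 2: λ = 2 × 1.45 × 438 / 2.50 = 508 nm.

508 nm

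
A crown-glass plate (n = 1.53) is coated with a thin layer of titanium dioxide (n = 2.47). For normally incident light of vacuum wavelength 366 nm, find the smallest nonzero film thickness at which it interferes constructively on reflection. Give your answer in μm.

Top surface (1.0 → 2.47): reflection off a higher-index medium gives a half-wave phase shift.
At the lower boundary (n = 2.47 to n = 1.53) the reflected ray undergoes no phase shift.
Net: one phase inversion between the two reflected rays.
So the condition for constructive reflection is 2 n t = (m + ½) λ.
Minimum at m = 0: t = λ / (4 n) = 366 / (4 × 2.47) = 37.0 nm.

0.0370 μm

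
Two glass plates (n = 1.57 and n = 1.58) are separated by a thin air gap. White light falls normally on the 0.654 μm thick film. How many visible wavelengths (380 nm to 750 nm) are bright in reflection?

At the upper boundary (n = 1.57 to n = 1.0) the reflected ray undergoes no phase shift.
Bottom surface (1.0 → 1.58): reflection off a higher-index medium gives a half-wave phase shift.
Net: one phase inversion between the two reflected rays.
With one net inversion, constructive interference in reflection requires 2 n t = (m + ½) λ.
λ = 2 n t / (m + ½) = 1308 / (m + ½) nm.
m=1: 872 nm (IR); m=2: 523 nm (visible); m=3: 374 nm (UV).

1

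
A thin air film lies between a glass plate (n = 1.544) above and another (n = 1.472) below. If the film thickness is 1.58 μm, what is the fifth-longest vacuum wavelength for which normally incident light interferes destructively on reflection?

Top surface (1.544 → 1.0): reflection off a lower-index medium gives no phase shift.
At the lower boundary (n = 1.0 to n = 1.472) the reflected ray undergoes a half-wave phase shift.
Exactly one π shift → a net half-wave offset.
With one net inversion, destructive interference in reflection requires 2 n t = m λ.
λ = 2 n t / m. The fifth-longest wavelength is m = 5: λ = 2 × 1.0 × 1580 / 5.00 = 632 nm.

632 nm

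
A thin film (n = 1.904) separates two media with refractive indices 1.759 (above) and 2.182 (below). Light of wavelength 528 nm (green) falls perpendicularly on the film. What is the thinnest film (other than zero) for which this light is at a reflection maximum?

139 nm

Top surface (1.759 → 1.904): reflection off a higher-index medium gives a half-wave phase shift.
Ray reflecting at the bottom interface goes from n = 1.904 toward n = 2.182: a half-wave phase shift.
Net: no relative phase inversion (both shifts match).
So the condition for constructive reflection is 2 n t = m λ.
Minimum nonzero at m = 1: t = λ / (2 n) = 528 / (2 × 1.904) = 139 nm.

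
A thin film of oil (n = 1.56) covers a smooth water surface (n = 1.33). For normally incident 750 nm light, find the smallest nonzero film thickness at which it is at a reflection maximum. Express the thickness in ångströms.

1202 Å

Ray reflecting at the top interface goes from n = 1.0 toward n = 1.56: a half-wave phase shift.
At the lower boundary (n = 1.56 to n = 1.33) the reflected ray undergoes no phase shift.
Exactly one π shift → a net half-wave offset.
With one net inversion, constructive interference in reflection requires 2 n t = (m + ½) λ.
Minimum at m = 0: t = λ / (4 n) = 750 / (4 × 1.56) = 120 nm.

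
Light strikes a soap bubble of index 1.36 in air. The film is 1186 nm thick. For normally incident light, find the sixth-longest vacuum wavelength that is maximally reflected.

587 nm

Ray reflecting at the top interface goes from n = 1.0 toward n = 1.36: a half-wave phase shift.
At the lower boundary (n = 1.36 to n = 1.0) the reflected ray undergoes no phase shift.
The two reflections differ by half a wavelength.
For maximum reflection here: 2 n t = (m + ½) λ.
λ = 2 n t / (m + ½). The sixth-longest wavelength is m = 5: λ = 2 × 1.36 × 1186 / 5.50 = 587 nm.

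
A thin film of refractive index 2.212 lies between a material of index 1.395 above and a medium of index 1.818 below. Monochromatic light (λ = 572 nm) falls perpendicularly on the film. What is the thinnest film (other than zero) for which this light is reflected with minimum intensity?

Ray reflecting at the top interface goes from n = 1.395 toward n = 2.212: a half-wave phase shift.
At the lower boundary (n = 2.212 to n = 1.818) the reflected ray undergoes no phase shift.
The two reflections differ by half a wavelength.
So the condition for destructive reflection is 2 n t = m λ.
Minimum nonzero at m = 1: t = λ / (2 n) = 572 / (2 × 2.212) = 129 nm.

129 nm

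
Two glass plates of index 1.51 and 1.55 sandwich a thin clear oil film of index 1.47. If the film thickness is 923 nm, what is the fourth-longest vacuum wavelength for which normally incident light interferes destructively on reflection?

At the upper boundary (n = 1.51 to n = 1.47) the reflected ray undergoes no phase shift.
Ray reflecting at the bottom interface goes from n = 1.47 toward n = 1.55: a half-wave phase shift.
Exactly one π shift → a net half-wave offset.
For weak reflection here: 2 n t = m λ.
λ = 2 n t / m. The fourth-longest wavelength is m = 4: λ = 2 × 1.47 × 923 / 4.00 = 678 nm.

678 nm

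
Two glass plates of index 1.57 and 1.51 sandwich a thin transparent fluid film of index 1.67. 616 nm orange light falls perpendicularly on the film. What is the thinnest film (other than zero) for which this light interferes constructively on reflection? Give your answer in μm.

0.0922 μm

Ray reflecting at the top interface goes from n = 1.57 toward n = 1.67: a half-wave phase shift.
Bottom surface (1.67 → 1.51): reflection off a lower-index medium gives no phase shift.
Net: one phase inversion between the two reflected rays.
So the condition for constructive reflection is 2 n t = (m + ½) λ.
Minimum at m = 0: t = λ / (4 n) = 616 / (4 × 1.67) = 92.2 nm.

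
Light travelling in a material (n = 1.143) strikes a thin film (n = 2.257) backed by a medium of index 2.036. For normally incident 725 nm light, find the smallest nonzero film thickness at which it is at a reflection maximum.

80.3 nm

Ray reflecting at the top interface goes from n = 1.143 toward n = 2.257: a half-wave phase shift.
Bottom surface (2.257 → 2.036): reflection off a lower-index medium gives no phase shift.
Exactly one π shift → a net half-wave offset.
For bright reflection here: 2 n t = (m + ½) λ.
Minimum at m = 0: t = λ / (4 n) = 725 / (4 × 2.257) = 80.3 nm.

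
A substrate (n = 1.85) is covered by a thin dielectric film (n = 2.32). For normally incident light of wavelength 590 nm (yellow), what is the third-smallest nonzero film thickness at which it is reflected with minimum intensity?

381 nm

Ray reflecting at the top interface goes from n = 1.0 toward n = 2.32: a half-wave phase shift.
Ray reflecting at the bottom interface goes from n = 2.32 toward n = 1.85: no phase shift.
The two reflections differ by half a wavelength.
For minimum reflection here: 2 n t = m λ.
The third-smallest nonzero thickness corresponds to m = 3: t = m λ / (2 n) = 3.00 × 590 / (2 × 2.32) = 381 nm.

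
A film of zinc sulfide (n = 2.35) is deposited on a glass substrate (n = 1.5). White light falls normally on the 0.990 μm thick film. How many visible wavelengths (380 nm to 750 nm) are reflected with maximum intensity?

At the upper boundary (n = 1.0 to n = 2.35) the reflected ray undergoes a half-wave phase shift.
Ray reflecting at the bottom interface goes from n = 2.35 toward n = 1.5: no phase shift.
The two reflections differ by half a wavelength.
So the condition for constructive reflection is 2 n t = (m + ½) λ.
λ = 2 n t / (m + ½) = 4653 / (m + ½) nm.
m=5: 846 nm (IR); m=6: 716 nm (visible); m=7: 620 nm (visible); m=8: 547 nm (visible); m=9: 490 nm (visible); m=10: 443 nm (visible); m=11: 405 nm (visible); m=12: 372 nm (UV).

6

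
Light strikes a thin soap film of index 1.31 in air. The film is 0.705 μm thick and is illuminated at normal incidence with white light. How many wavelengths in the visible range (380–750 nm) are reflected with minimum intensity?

Ray reflecting at the top interface goes from n = 1.0 toward n = 1.31: a half-wave phase shift.
Bottom surface (1.31 → 1.0): reflection off a lower-index medium gives no phase shift.
Net: one phase inversion between the two reflected rays.
With one net inversion, destructive interference in reflection requires 2 n t = m λ.
λ = 2 n t / m = 1847 / m nm.
m=2: 924 nm (IR); m=3: 616 nm (visible); m=4: 462 nm (visible); m=5: 369 nm (UV).

2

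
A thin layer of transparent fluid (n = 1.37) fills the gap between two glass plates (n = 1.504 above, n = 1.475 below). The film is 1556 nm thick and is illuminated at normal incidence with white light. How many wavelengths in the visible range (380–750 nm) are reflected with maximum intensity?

Ray reflecting at the top interface goes from n = 1.504 toward n = 1.37: no phase shift.
Ray reflecting at the bottom interface goes from n = 1.37 toward n = 1.475: a half-wave phase shift.
Net: one phase inversion between the two reflected rays.
With one net inversion, constructive interference in reflection requires 2 n t = (m + ½) λ.
λ = 2 n t / (m + ½) = 4263 / (m + ½) nm.
m=5: 775 nm (IR); m=6: 656 nm (visible); m=7: 568 nm (visible); m=8: 502 nm (visible); m=9: 449 nm (visible); m=10: 406 nm (visible); m=11: 371 nm (UV).

5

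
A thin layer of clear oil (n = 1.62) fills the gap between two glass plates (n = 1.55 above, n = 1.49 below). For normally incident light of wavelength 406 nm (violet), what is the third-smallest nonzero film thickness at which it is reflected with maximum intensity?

313 nm

At the upper boundary (n = 1.55 to n = 1.62) the reflected ray undergoes a half-wave phase shift.
Ray reflecting at the bottom interface goes from n = 1.62 toward n = 1.49: no phase shift.
Net: one phase inversion between the two reflected rays.
So the condition for constructive reflection is 2 n t = (m + ½) λ.
The third-smallest nonzero thickness corresponds to m = 2: t = (m + ½) λ / (2 n) = 2.50 × 406 / (2 × 1.62) = 313 nm.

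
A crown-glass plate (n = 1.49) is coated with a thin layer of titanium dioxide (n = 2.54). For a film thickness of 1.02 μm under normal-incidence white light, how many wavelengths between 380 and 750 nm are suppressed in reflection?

7

Top surface (1.0 → 2.54): reflection off a higher-index medium gives a half-wave phase shift.
At the lower boundary (n = 2.54 to n = 1.49) the reflected ray undergoes no phase shift.
The two reflections differ by half a wavelength.
For dark reflection here: 2 n t = m λ.
λ = 2 n t / m = 5182 / m nm.
m=6: 864 nm (IR); m=7: 740 nm (visible); m=8: 648 nm (visible); m=9: 576 nm (visible); m=10: 518 nm (visible); m=11: 471 nm (visible); m=12: 432 nm (visible); m=13: 399 nm (visible); m=14: 370 nm (UV).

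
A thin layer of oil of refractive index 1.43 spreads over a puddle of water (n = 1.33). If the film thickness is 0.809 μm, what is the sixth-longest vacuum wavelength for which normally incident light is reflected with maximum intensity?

At the upper boundary (n = 1.0 to n = 1.43) the reflected ray undergoes a half-wave phase shift.
Ray reflecting at the bottom interface goes from n = 1.43 toward n = 1.33: no phase shift.
The two reflections differ by half a wavelength.
With one net inversion, constructive interference in reflection requires 2 n t = (m + ½) λ.
λ = 2 n t / (m + ½). The sixth-longest wavelength is m = 5: λ = 2 × 1.43 × 809 / 5.50 = 421 nm.

421 nm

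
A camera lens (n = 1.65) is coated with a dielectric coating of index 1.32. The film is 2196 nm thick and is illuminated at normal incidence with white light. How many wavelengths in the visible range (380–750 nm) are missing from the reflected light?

Top surface (1.0 → 1.32): reflection off a higher-index medium gives a half-wave phase shift.
Bottom surface (1.32 → 1.65): reflection off a higher-index medium gives a half-wave phase shift.
The two reflections carry the same phase change, so no net offset.
For dark reflection here: 2 n t = (m + ½) λ.
λ = 2 n t / (m + ½) = 5797 / (m + ½) nm.
m=7: 773 nm (IR); m=8: 682 nm (visible); m=9: 610 nm (visible); m=10: 552 nm (visible); m=11: 504 nm (visible); m=12: 464 nm (visible); m=13: 429 nm (visible); m=14: 400 nm (visible); m=15: 374 nm (UV).

7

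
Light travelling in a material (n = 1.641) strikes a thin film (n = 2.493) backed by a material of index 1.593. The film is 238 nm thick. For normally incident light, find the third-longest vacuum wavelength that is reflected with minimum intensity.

Top surface (1.641 → 2.493): reflection off a higher-index medium gives a half-wave phase shift.
Ray reflecting at the bottom interface goes from n = 2.493 toward n = 1.593: no phase shift.
Exactly one π shift → a net half-wave offset.
For dark reflection here: 2 n t = m λ.
λ = 2 n t / m. The third-longest wavelength is m = 3: λ = 2 × 2.493 × 238 / 3.00 = 396 nm.

396 nm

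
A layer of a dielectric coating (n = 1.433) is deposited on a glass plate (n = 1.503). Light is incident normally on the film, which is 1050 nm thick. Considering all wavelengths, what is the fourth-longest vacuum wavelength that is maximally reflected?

Top surface (1.0 → 1.433): reflection off a higher-index medium gives a half-wave phase shift.
Bottom surface (1.433 → 1.503): reflection off a higher-index medium gives a half-wave phase shift.
The two reflections carry the same phase change, so no net offset.
So the condition for constructive reflection is 2 n t = m λ.
λ = 2 n t / m. The fourth-longest wavelength is m = 4: λ = 2 × 1.433 × 1050 / 4.00 = 752 nm.

752 nm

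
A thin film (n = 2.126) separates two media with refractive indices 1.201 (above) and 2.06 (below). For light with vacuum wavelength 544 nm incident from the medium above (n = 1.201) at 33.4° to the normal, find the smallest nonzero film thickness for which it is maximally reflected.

Ray reflecting at the top interface goes from n = 1.201 toward n = 2.126: a half-wave phase shift.
Bottom surface (2.126 → 2.06): reflection off a lower-index medium gives no phase shift.
Exactly one π shift → a net half-wave offset.
So the condition for constructive reflection is 2 n t cos θ_r = (m + ½) λ.
Snell's law: 1.201 sin 33.4° = 2.126 sin θ_r → sin θ_r = 0.311, cos θ_r = 0.950.
Minimum at m = 0: t = λ / (4 n cos θ_r) = 544 / (4 × 2.126 × 0.950) = 67.3 nm.

67.3 nm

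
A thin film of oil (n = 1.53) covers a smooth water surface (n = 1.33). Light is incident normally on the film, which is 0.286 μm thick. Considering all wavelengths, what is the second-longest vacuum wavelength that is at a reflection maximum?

Ray reflecting at the top interface goes from n = 1.0 toward n = 1.53: a half-wave phase shift.
Ray reflecting at the bottom interface goes from n = 1.53 toward n = 1.33: no phase shift.
Net: one phase inversion between the two reflected rays.
For bright reflection here: 2 n t = (m + ½) λ.
λ = 2 n t / (m + ½). The second-longest wavelength is m = 1: λ = 2 × 1.53 × 286 / 1.50 = 583 nm.

583 nm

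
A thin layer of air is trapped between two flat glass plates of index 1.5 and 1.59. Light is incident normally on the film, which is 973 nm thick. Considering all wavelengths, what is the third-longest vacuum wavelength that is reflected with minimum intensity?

649 nm

Ray reflecting at the top interface goes from n = 1.5 toward n = 1.0: no phase shift.
Ray reflecting at the bottom interface goes from n = 1.0 toward n = 1.59: a half-wave phase shift.
Net: one phase inversion between the two reflected rays.
So the condition for destructive reflection is 2 n t = m λ.
λ = 2 n t / m. The third-longest wavelength is m = 3: λ = 2 × 1.0 × 973 / 3.00 = 649 nm.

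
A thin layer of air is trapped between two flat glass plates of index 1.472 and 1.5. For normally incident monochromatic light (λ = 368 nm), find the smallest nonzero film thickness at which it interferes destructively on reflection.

184 nm

Top surface (1.472 → 1.0): reflection off a lower-index medium gives no phase shift.
Ray reflecting at the bottom interface goes from n = 1.0 toward n = 1.5: a half-wave phase shift.
The two reflections differ by half a wavelength.
For dark reflection here: 2 n t = m λ.
Minimum nonzero at m = 1: t = λ / (2 n) = 368 / (2 × 1.0) = 184 nm.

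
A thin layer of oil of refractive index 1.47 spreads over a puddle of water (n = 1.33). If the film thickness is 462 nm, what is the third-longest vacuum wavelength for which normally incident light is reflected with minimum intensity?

453 nm

At the upper boundary (n = 1.0 to n = 1.47) the reflected ray undergoes a half-wave phase shift.
Bottom surface (1.47 → 1.33): reflection off a lower-index medium gives no phase shift.
Net: one phase inversion between the two reflected rays.
With one net inversion, destructive interference in reflection requires 2 n t = m λ.
λ = 2 n t / m. The third-longest wavelength is m = 3: λ = 2 × 1.47 × 462 / 3.00 = 453 nm.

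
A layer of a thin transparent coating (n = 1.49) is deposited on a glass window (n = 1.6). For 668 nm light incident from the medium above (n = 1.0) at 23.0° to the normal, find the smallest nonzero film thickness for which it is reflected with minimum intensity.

Ray reflecting at the top interface goes from n = 1.0 toward n = 1.49: a half-wave phase shift.
Ray reflecting at the bottom interface goes from n = 1.49 toward n = 1.6: a half-wave phase shift.
Net: no relative phase inversion (both shifts match).
With no net inversion, destructive interference in reflection requires 2 n t cos θ_r = (m + ½) λ.
Snell's law: 1.0 sin 23.0° = 1.49 sin θ_r → sin θ_r = 0.262, cos θ_r = 0.965.
Minimum at m = 0: t = λ / (4 n cos θ_r) = 668 / (4 × 1.49 × 0.965) = 116 nm.

116 nm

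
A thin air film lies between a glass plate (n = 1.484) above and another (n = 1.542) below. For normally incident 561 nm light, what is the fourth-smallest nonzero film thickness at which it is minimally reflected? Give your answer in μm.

Top surface (1.484 → 1.0): reflection off a lower-index medium gives no phase shift.
Bottom surface (1.0 → 1.542): reflection off a higher-index medium gives a half-wave phase shift.
Exactly one π shift → a net half-wave offset.
With one net inversion, destructive interference in reflection requires 2 n t = m λ.
The fourth-smallest nonzero thickness corresponds to m = 4: t = m λ / (2 n) = 4.00 × 561 / (2 × 1.0) = 1122 nm.

1.12 μm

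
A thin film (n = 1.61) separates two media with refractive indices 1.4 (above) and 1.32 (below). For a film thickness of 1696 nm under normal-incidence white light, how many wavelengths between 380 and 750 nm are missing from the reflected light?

Top surface (1.4 → 1.61): reflection off a higher-index medium gives a half-wave phase shift.
At the lower boundary (n = 1.61 to n = 1.32) the reflected ray undergoes no phase shift.
Net: one phase inversion between the two reflected rays.
So the condition for destructive reflection is 2 n t = m λ.
λ = 2 n t / m = 5461 / m nm.
m=7: 780 nm (IR); m=8: 683 nm (visible); m=9: 607 nm (visible); m=10: 546 nm (visible); m=11: 496 nm (visible); m=12: 455 nm (visible); m=13: 420 nm (visible); m=14: 390 nm (visible); m=15: 364 nm (UV).

7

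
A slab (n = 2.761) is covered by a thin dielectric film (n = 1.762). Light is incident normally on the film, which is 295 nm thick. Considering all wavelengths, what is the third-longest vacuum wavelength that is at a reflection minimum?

416 nm

Top surface (1.0 → 1.762): reflection off a higher-index medium gives a half-wave phase shift.
At the lower boundary (n = 1.762 to n = 2.761) the reflected ray undergoes a half-wave phase shift.
Zero or two π shifts → no net half-wave offset.
So the condition for destructive reflection is 2 n t = (m + ½) λ.
λ = 2 n t / (m + ½). The third-longest wavelength is m = 2: λ = 2 × 1.762 × 295 / 2.50 = 416 nm.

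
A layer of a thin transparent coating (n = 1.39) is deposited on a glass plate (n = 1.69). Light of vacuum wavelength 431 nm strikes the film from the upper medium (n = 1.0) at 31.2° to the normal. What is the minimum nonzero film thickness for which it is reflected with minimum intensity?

83.5 nm

Ray reflecting at the top interface goes from n = 1.0 toward n = 1.39: a half-wave phase shift.
Ray reflecting at the bottom interface goes from n = 1.39 toward n = 1.69: a half-wave phase shift.
The two reflections carry the same phase change, so no net offset.
With no net inversion, destructive interference in reflection requires 2 n t cos θ_r = (m + ½) λ.
Snell's law: 1.0 sin 31.2° = 1.39 sin θ_r → sin θ_r = 0.373, cos θ_r = 0.928.
Minimum at m = 0: t = λ / (4 n cos θ_r) = 431 / (4 × 1.39 × 0.928) = 83.5 nm.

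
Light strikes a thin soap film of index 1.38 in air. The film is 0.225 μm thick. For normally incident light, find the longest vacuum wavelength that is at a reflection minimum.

Top surface (1.0 → 1.38): reflection off a higher-index medium gives a half-wave phase shift.
Ray reflecting at the bottom interface goes from n = 1.38 toward n = 1.0: no phase shift.
The two reflections differ by half a wavelength.
So the condition for destructive reflection is 2 n t = m λ.
λ = 2 n t / m. The longest wavelength is m = 1: λ = 2 × 1.38 × 225 / 1.00 = 621 nm.

621 nm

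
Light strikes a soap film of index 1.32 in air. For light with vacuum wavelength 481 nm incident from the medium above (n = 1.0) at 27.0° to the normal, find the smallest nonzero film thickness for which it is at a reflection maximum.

Top surface (1.0 → 1.32): reflection off a higher-index medium gives a half-wave phase shift.
At the lower boundary (n = 1.32 to n = 1.0) the reflected ray undergoes no phase shift.
Exactly one π shift → a net half-wave offset.
For bright reflection here: 2 n t cos θ_r = (m + ½) λ.
Snell's law: 1.0 sin 27.0° = 1.32 sin θ_r → sin θ_r = 0.344, cos θ_r = 0.939.
Minimum at m = 0: t = λ / (4 n cos θ_r) = 481 / (4 × 1.32 × 0.939) = 97.0 nm.

97.0 nm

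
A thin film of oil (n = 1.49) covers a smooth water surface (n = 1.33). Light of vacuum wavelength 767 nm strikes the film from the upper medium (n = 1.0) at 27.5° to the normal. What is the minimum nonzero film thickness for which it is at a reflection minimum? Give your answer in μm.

0.271 μm

At the upper boundary (n = 1.0 to n = 1.49) the reflected ray undergoes a half-wave phase shift.
Bottom surface (1.49 → 1.33): reflection off a lower-index medium gives no phase shift.
Exactly one π shift → a net half-wave offset.
For weak reflection here: 2 n t cos θ_r = m λ.
Snell's law: 1.0 sin 27.5° = 1.49 sin θ_r → sin θ_r = 0.310, cos θ_r = 0.951.
Minimum nonzero at m = 1: t = λ / (2 n cos θ_r) = 767 / (2 × 1.49 × 0.951) = 271 nm.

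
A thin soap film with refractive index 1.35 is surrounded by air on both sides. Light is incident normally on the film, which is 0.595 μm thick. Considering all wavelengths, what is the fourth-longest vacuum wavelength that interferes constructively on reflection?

459 nm

At the upper boundary (n = 1.0 to n = 1.35) the reflected ray undergoes a half-wave phase shift.
Bottom surface (1.35 → 1.0): reflection off a lower-index medium gives no phase shift.
Net: one phase inversion between the two reflected rays.
For bright reflection here: 2 n t = (m + ½) λ.
λ = 2 n t / (m + ½). The fourth-longest wavelength is m = 3: λ = 2 × 1.35 × 595 / 3.50 = 459 nm.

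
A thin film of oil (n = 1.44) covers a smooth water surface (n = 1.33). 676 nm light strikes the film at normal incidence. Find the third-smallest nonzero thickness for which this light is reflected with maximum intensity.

Top surface (1.0 → 1.44): reflection off a higher-index medium gives a half-wave phase shift.
At the lower boundary (n = 1.44 to n = 1.33) the reflected ray undergoes no phase shift.
The two reflections differ by half a wavelength.
With one net inversion, constructive interference in reflection requires 2 n t = (m + ½) λ.
The third-smallest nonzero thickness corresponds to m = 2: t = (m + ½) λ / (2 n) = 2.50 × 676 / (2 × 1.44) = 587 nm.

587 nm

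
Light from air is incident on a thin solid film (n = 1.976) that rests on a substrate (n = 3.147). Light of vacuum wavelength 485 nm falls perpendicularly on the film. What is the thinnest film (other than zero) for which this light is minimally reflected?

61.4 nm

Top surface (1.0 → 1.976): reflection off a higher-index medium gives a half-wave phase shift.
At the lower boundary (n = 1.976 to n = 3.147) the reflected ray undergoes a half-wave phase shift.
Zero or two π shifts → no net half-wave offset.
For minimum reflection here: 2 n t = (m + ½) λ.
Minimum at m = 0: t = λ / (4 n) = 485 / (4 × 1.976) = 61.4 nm.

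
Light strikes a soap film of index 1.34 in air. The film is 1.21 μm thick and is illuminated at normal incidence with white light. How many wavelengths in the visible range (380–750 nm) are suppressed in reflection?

4

Ray reflecting at the top interface goes from n = 1.0 toward n = 1.34: a half-wave phase shift.
Ray reflecting at the bottom interface goes from n = 1.34 toward n = 1.0: no phase shift.
Net: one phase inversion between the two reflected rays.
So the condition for destructive reflection is 2 n t = m λ.
λ = 2 n t / m = 3243 / m nm.
m=4: 811 nm (IR); m=5: 649 nm (visible); m=6: 540 nm (visible); m=7: 463 nm (visible); m=8: 405 nm (visible); m=9: 360 nm (UV).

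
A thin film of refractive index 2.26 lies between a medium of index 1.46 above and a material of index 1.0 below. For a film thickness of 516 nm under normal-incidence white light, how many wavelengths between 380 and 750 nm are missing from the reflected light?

Ray reflecting at the top interface goes from n = 1.46 toward n = 2.26: a half-wave phase shift.
At the lower boundary (n = 2.26 to n = 1.0) the reflected ray undergoes no phase shift.
The two reflections differ by half a wavelength.
So the condition for destructive reflection is 2 n t = m λ.
λ = 2 n t / m = 2332 / m nm.
m=3: 777 nm (IR); m=4: 583 nm (visible); m=5: 466 nm (visible); m=6: 389 nm (visible); m=7: 333 nm (UV).

3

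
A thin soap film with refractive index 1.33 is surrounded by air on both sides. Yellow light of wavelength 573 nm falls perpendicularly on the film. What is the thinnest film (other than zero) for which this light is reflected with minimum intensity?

At the upper boundary (n = 1.0 to n = 1.33) the reflected ray undergoes a half-wave phase shift.
Ray reflecting at the bottom interface goes from n = 1.33 toward n = 1.0: no phase shift.
Net: one phase inversion between the two reflected rays.
For dark reflection here: 2 n t = m λ.
Minimum nonzero at m = 1: t = λ / (2 n) = 573 / (2 × 1.33) = 215 nm.

215 nm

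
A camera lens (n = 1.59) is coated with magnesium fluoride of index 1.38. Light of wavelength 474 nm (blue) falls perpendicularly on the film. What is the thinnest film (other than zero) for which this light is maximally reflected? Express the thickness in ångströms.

Top surface (1.0 → 1.38): reflection off a higher-index medium gives a half-wave phase shift.
Ray reflecting at the bottom interface goes from n = 1.38 toward n = 1.59: a half-wave phase shift.
Net: no relative phase inversion (both shifts match).
With no net inversion, constructive interference in reflection requires 2 n t = m λ.
Minimum nonzero at m = 1: t = λ / (2 n) = 474 / (2 × 1.38) = 172 nm.

1717 Å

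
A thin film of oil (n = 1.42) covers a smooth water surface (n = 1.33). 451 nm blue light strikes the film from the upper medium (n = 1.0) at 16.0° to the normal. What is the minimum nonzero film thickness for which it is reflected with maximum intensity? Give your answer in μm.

At the upper boundary (n = 1.0 to n = 1.42) the reflected ray undergoes a half-wave phase shift.
Bottom surface (1.42 → 1.33): reflection off a lower-index medium gives no phase shift.
Exactly one π shift → a net half-wave offset.
So the condition for constructive reflection is 2 n t cos θ_r = (m + ½) λ.
Snell's law: 1.0 sin 16.0° = 1.42 sin θ_r → sin θ_r = 0.194, cos θ_r = 0.981.
Minimum at m = 0: t = λ / (4 n cos θ_r) = 451 / (4 × 1.42 × 0.981) = 80.9 nm.

0.0809 μm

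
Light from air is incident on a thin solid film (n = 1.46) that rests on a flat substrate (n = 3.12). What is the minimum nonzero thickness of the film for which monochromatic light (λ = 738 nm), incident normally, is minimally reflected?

At the upper boundary (n = 1.0 to n = 1.46) the reflected ray undergoes a half-wave phase shift.
At the lower boundary (n = 1.46 to n = 3.12) the reflected ray undergoes a half-wave phase shift.
Net: no relative phase inversion (both shifts match).
So the condition for destructive reflection is 2 n t = (m + ½) λ.
Minimum at m = 0: t = λ / (4 n) = 738 / (4 × 1.46) = 126 nm.

126 nm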